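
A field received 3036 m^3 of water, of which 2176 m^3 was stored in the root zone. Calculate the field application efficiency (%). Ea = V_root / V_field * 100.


Ea = V_root / V_field * 100 = 2176 / 3036 * 100 = 71.6733%

71.6733 %


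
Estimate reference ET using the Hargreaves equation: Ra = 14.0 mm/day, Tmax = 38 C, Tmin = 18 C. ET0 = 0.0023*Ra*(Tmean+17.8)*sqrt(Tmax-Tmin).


Tmean = (Tmax + Tmin)/2 = (38 + 18)/2 = 28.0
ET0 = 0.0023 * 14.0 * (28.0 + 17.8) * sqrt(38 - 18)
ET0 = 0.0023 * 14.0 * 45.8 * 4.472136

6.5953 mm/day


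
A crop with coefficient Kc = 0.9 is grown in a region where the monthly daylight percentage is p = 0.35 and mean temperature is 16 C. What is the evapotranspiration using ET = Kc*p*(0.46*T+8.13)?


ET = Kc * p * (0.46*T + 8.13)
ET = 0.9 * 0.35 * (0.46*16 + 8.13)
ET = 0.9 * 0.35 * 15.4900

4.8794 mm/day


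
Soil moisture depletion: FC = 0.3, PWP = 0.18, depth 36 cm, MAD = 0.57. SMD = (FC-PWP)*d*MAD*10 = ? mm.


SMD = (FC - PWP) * d * MAD * 10
SMD = (0.3 - 0.18) * 36 * 0.57 * 10
SMD = 0.1200 * 36 * 0.57 * 10

24.6240 mm


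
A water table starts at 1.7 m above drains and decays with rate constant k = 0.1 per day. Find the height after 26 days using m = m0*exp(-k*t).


m = m0 * exp(-k*t)
m = 1.7 * exp(-0.1 * 26)
m = 1.7 * exp(-2.6000)

0.1263 m


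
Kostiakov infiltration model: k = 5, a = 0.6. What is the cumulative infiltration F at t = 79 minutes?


F = k * t^a = 5 * 79^0.6
F = 5 * 13.758664

68.7933 mm


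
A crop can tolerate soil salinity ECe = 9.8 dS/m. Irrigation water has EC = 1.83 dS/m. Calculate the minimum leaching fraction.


LR = ECiw / (5*ECe - ECiw)
LR = 1.83 / (5*9.8 - 1.83)
LR = 1.83 / 47.1700

0.0388


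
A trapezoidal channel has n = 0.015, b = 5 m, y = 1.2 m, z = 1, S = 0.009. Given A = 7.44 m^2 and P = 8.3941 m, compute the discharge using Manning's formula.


R = A/P = 7.44/8.3941 = 0.886337
Q = (1/0.015) * 7.44 * 0.886337^(2/3) * 0.009^0.5

43.4179 m^3/s


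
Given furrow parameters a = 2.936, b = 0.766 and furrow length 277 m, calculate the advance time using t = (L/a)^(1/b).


t = (L/a)^(1/b)
t = (277/2.936)^(1/0.766)
t = 94.346049^(1/0.766)

378.4150 min


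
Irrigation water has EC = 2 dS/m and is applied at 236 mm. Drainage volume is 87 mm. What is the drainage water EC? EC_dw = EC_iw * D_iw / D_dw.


EC_dw = EC_iw * D_iw / D_dw
EC_dw = 2 * 236 / 87
EC_dw = 472 / 87

5.4253 dS/m


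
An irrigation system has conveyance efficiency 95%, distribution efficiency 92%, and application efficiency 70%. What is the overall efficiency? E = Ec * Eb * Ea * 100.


Ec = 0.95, Eb = 0.92, Ea = 0.7
E = 0.95 * 0.92 * 0.7 * 100 = 61.1800%

61.1800 %


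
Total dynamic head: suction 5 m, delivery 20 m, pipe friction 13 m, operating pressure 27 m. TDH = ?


TDH = Hs + Hd + hf + Hp = 5 + 20 + 13 + 27 = 65

65 m


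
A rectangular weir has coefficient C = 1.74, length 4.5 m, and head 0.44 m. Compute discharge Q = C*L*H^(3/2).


Q = C * L * H^(3/2) = 1.74 * 4.5 * 0.44^1.5 = 1.74 * 4.5 * 0.291863

2.2853 m^3/s


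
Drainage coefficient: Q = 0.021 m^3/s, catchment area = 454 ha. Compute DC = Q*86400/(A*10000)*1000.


DC = Q * 86400 / (A * 10000) * 1000
DC = 0.021 * 86400 / (454 * 10000) * 1000
DC = 1814400.0000 / 4540000

0.3996 mm/day


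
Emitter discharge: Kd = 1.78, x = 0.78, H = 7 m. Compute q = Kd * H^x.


q = Kd * H^x = 1.78 * 7^0.78 = 1.78 * 4.562223

8.1208 L/h


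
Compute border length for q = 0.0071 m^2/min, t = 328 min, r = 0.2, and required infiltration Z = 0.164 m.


L = q*t/((1+r)*Z)
L = 0.0071*328/((1+0.2)*0.164)
L = 2.3288/0.1968

11.8333 m


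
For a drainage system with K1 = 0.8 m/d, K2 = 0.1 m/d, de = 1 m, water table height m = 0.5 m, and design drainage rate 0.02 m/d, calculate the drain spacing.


S^2 = 8*K2*de*m/q + 4*K1*m^2/q
S^2 = 8*0.1*1*0.5/0.02 + 4*0.8*0.5^2/0.02
S = sqrt(60.0000)

7.7460 m


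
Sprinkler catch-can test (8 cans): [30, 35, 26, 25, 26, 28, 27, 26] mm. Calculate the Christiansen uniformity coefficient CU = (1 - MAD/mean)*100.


mean = 27.875000 mm
MAD = 2.343750 mm
CU = (1 - 2.343750/27.875000)*100

91.5919 %


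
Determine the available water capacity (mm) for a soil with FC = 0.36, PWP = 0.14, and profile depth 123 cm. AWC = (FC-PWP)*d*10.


AWC = (FC - PWP) * d * 10
AWC = (0.36 - 0.14) * 123 * 10
AWC = 0.2200 * 123 * 10

270.6000 mm


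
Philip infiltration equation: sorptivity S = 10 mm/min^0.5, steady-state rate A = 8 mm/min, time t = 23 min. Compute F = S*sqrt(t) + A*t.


F = S*sqrt(t) + A*t
F = 10*sqrt(23) + 8*23
F = 10*4.795832 + 184

231.9583 mm


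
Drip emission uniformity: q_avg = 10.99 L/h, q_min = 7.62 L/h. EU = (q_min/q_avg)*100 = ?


EU = (q_min/q_avg)*100 = (7.62/10.99)*100 = 69.3358%

69.3358 %


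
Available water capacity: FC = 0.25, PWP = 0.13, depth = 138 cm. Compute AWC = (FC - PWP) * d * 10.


AWC = (FC - PWP) * d * 10
AWC = (0.25 - 0.13) * 138 * 10
AWC = 0.1200 * 138 * 10

165.6000 mm


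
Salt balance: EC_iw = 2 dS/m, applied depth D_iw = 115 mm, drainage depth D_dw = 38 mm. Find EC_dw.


EC_dw = EC_iw * D_iw / D_dw
EC_dw = 2 * 115 / 38
EC_dw = 230 / 38

6.0526 dS/m


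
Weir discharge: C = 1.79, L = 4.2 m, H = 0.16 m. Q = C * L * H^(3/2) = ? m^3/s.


Q = C * L * H^(3/2) = 1.79 * 4.2 * 0.16^1.5 = 1.79 * 4.2 * 0.064000

0.4812 m^3/s


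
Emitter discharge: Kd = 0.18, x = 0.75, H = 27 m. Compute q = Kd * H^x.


q = Kd * H^x = 0.18 * 27^0.75 = 0.18 * 11.844666

2.1320 L/h


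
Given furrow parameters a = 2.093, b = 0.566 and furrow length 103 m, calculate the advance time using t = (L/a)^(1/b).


t = (L/a)^(1/b)
t = (103/2.093)^(1/0.566)
t = 49.211658^(1/0.566)

976.1565 min


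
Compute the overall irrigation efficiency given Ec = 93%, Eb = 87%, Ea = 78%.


Ec = 0.93, Eb = 0.87, Ea = 0.78
E = 0.93 * 0.87 * 0.78 * 100 = 63.1098%

63.1098 %


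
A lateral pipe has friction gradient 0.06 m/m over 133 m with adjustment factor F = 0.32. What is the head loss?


hf = J * L * F = 0.06 * 133 * 0.32 = 2.5536 m

2.5536 m


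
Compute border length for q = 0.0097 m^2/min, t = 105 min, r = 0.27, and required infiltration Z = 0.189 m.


L = q*t/((1+r)*Z)
L = 0.0097*105/((1+0.27)*0.189)
L = 1.0185/0.24003

4.2432 m


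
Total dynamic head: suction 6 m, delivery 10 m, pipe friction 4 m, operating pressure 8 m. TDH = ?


TDH = Hs + Hd + hf + Hp = 6 + 10 + 4 + 8 = 28

28 m


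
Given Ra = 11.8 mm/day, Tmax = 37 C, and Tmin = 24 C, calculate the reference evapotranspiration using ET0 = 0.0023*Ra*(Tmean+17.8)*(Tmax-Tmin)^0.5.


Tmean = (Tmax + Tmin)/2 = (37 + 24)/2 = 30.5
ET0 = 0.0023 * 11.8 * (30.5 + 17.8) * sqrt(37 - 24)
ET0 = 0.0023 * 11.8 * 48.3 * 3.605551

4.7264 mm/day


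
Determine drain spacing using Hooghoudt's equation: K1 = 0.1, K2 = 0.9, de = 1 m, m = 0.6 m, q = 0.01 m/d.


S^2 = 8*K2*de*m/q + 4*K1*m^2/q
S^2 = 8*0.9*1*0.6/0.01 + 4*0.1*0.6^2/0.01
S = sqrt(446.4000)

21.1282 m


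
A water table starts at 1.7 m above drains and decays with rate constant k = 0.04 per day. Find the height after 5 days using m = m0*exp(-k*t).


m = m0 * exp(-k*t)
m = 1.7 * exp(-0.04 * 5)
m = 1.7 * exp(-0.2000)

1.3918 m


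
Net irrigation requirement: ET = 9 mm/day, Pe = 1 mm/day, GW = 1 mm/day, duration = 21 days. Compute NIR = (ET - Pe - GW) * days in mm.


Daily deficit = ET - Pe - GW = 9 - 1 - 1 = 7 mm/day
NIR = 7 * 21 = 147 mm

147.0000 mm


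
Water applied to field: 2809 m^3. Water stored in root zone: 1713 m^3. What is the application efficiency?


Ea = V_root / V_field * 100 = 1713 / 2809 * 100 = 60.9826%

60.9826 %


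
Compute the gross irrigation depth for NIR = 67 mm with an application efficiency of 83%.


Ea = 83% = 0.83
GID = NIR / Ea = 67 / 0.83 = 80.7229 mm

80.7229 mm


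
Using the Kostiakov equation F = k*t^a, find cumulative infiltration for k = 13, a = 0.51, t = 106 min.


F = k * t^a = 13 * 106^0.51
F = 13 * 10.787132

140.2327 mm


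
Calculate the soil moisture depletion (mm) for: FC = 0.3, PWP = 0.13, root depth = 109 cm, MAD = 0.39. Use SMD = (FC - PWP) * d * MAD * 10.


SMD = (FC - PWP) * d * MAD * 10
SMD = (0.3 - 0.13) * 109 * 0.39 * 10
SMD = 0.1700 * 109 * 0.39 * 10

72.2670 mm


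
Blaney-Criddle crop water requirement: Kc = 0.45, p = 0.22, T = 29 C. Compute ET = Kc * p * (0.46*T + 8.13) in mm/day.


ET = Kc * p * (0.46*T + 8.13)
ET = 0.45 * 0.22 * (0.46*29 + 8.13)
ET = 0.45 * 0.22 * 21.4700

2.1255 mm/day


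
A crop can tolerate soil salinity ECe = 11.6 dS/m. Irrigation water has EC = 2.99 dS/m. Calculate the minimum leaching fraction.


LR = ECiw / (5*ECe - ECiw)
LR = 2.99 / (5*11.6 - 2.99)
LR = 2.99 / 55.0100

0.0544


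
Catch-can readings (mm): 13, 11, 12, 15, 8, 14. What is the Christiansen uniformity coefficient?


mean = 12.166667 mm
MAD = 1.833333 mm
CU = (1 - 1.833333/12.166667)*100

84.9315 %


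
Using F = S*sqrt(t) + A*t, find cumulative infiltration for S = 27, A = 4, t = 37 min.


F = S*sqrt(t) + A*t
F = 27*sqrt(37) + 4*37
F = 27*6.082763 + 148

312.2346 mm


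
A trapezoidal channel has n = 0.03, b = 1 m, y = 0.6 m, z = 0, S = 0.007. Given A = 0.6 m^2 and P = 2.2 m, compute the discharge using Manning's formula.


R = A/P = 0.6/2.2 = 0.272727
Q = (1/0.03) * 0.6 * 0.272727^(2/3) * 0.007^0.5

0.7037 m^3/s


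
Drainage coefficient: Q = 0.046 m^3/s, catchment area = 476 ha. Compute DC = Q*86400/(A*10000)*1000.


DC = Q * 86400 / (A * 10000) * 1000
DC = 0.046 * 86400 / (476 * 10000) * 1000
DC = 3974400.0000 / 4760000

0.8350 mm/day


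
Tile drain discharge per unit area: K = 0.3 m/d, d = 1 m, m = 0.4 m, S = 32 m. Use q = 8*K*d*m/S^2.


q = 8*K*d*m/S^2
q = 8*0.3*1*0.4/32^2
q = 0.9600 / 1024

9.3750e-04 m/d


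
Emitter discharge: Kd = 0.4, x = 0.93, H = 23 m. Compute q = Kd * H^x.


q = Kd * H^x = 0.4 * 23^0.93 = 0.4 * 18.467448

7.3870 L/h


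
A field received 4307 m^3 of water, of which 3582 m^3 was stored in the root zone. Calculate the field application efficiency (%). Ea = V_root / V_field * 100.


Ea = V_root / V_field * 100 = 3582 / 4307 * 100 = 83.1669%

83.1669 %


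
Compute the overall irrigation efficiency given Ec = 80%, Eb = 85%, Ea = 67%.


Ec = 0.8, Eb = 0.85, Ea = 0.67
E = 0.8 * 0.85 * 0.67 * 100 = 45.5600%

45.5600 %


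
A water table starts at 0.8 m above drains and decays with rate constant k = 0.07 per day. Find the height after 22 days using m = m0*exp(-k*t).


m = m0 * exp(-k*t)
m = 0.8 * exp(-0.07 * 22)
m = 0.8 * exp(-1.5400)

0.1715 m


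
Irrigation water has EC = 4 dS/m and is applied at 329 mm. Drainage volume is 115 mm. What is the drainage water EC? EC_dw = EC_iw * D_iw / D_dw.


EC_dw = EC_iw * D_iw / D_dw
EC_dw = 4 * 329 / 115
EC_dw = 1316 / 115

11.4435 dS/m


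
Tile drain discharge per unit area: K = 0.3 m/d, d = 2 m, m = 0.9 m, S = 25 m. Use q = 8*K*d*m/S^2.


q = 8*K*d*m/S^2
q = 8*0.3*2*0.9/25^2
q = 4.3200 / 625

0.0069 m/d


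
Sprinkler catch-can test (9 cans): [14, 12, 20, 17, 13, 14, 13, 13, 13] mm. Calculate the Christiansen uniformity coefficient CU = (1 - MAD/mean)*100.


mean = 14.333333 mm
MAD = 1.851852 mm
CU = (1 - 1.851852/14.333333)*100

87.0801 %


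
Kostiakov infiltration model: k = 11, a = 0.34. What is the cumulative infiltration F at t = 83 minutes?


F = k * t^a = 11 * 83^0.34
F = 11 * 4.492484

49.4173 mm


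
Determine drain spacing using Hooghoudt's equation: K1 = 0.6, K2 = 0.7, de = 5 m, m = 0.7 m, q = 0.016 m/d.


S^2 = 8*K2*de*m/q + 4*K1*m^2/q
S^2 = 8*0.7*5*0.7/0.016 + 4*0.6*0.7^2/0.016
S = sqrt(1298.5000)

36.0347 m


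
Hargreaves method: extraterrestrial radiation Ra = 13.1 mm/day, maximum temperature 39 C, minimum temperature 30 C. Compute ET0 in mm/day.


Tmean = (Tmax + Tmin)/2 = (39 + 30)/2 = 34.5
ET0 = 0.0023 * 13.1 * (34.5 + 17.8) * sqrt(39 - 30)
ET0 = 0.0023 * 13.1 * 52.3 * 3.000000

4.7274 mm/day


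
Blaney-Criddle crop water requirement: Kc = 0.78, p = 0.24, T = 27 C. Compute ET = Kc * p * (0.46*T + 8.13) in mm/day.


ET = Kc * p * (0.46*T + 8.13)
ET = 0.78 * 0.24 * (0.46*27 + 8.13)
ET = 0.78 * 0.24 * 20.5500

3.8470 mm/day


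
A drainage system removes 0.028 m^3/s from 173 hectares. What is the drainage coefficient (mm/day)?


DC = Q * 86400 / (A * 10000) * 1000
DC = 0.028 * 86400 / (173 * 10000) * 1000
DC = 2419200.0000 / 1730000

1.3984 mm/day


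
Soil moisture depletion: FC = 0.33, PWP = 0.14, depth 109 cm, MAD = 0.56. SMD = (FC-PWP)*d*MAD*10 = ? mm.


SMD = (FC - PWP) * d * MAD * 10
SMD = (0.33 - 0.14) * 109 * 0.56 * 10
SMD = 0.1900 * 109 * 0.56 * 10

115.9760 mm


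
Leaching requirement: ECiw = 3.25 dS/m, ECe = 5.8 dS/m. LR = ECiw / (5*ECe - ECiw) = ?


LR = ECiw / (5*ECe - ECiw)
LR = 3.25 / (5*5.8 - 3.25)
LR = 3.25 / 25.7500

0.1262


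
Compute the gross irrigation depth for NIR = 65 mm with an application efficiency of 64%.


Ea = 64% = 0.64
GID = NIR / Ea = 65 / 0.64 = 101.5625 mm

101.5625 mm


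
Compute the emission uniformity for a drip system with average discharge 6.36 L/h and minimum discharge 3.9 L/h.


EU = (q_min/q_avg)*100 = (3.9/6.36)*100 = 61.3208%

61.3208 %


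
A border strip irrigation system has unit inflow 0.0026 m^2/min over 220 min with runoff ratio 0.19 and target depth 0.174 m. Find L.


L = q*t/((1+r)*Z)
L = 0.0026*220/((1+0.19)*0.174)
L = 0.572/0.20706

2.7625 m


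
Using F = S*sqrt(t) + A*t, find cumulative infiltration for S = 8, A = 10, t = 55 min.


F = S*sqrt(t) + A*t
F = 8*sqrt(55) + 10*55
F = 8*7.416198 + 550

609.3296 mm


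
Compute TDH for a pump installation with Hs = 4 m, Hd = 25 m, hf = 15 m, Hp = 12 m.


TDH = Hs + Hd + hf + Hp = 4 + 25 + 15 + 12 = 56

56 m


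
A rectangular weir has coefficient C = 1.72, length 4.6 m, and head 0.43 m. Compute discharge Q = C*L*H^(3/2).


Q = C * L * H^(3/2) = 1.72 * 4.6 * 0.43^1.5 = 1.72 * 4.6 * 0.281970

2.2309 m^3/s


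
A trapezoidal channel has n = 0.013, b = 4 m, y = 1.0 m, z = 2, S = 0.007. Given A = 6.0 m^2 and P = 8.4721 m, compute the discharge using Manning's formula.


R = A/P = 6.0/8.4721 = 0.708207
Q = (1/0.013) * 6.0 * 0.708207^(2/3) * 0.007^0.5

30.6806 m^3/s


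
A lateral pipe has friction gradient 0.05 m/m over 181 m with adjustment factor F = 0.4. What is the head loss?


hf = J * L * F = 0.05 * 181 * 0.4 = 3.6200 m

3.6200 m


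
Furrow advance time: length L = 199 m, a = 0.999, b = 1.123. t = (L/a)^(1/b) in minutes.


t = (L/a)^(1/b)
t = (199/0.999)^(1/1.123)
t = 199.199199^(1/1.123)

111.5453 min


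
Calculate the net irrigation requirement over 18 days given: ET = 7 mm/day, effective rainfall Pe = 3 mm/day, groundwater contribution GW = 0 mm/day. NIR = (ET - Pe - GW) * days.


Daily deficit = ET - Pe - GW = 7 - 3 - 0 = 4 mm/day
NIR = 4 * 18 = 72 mm

72.0000 mm


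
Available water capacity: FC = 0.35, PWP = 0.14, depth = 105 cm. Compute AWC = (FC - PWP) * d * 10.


AWC = (FC - PWP) * d * 10
AWC = (0.35 - 0.14) * 105 * 10
AWC = 0.2100 * 105 * 10

220.5000 mm


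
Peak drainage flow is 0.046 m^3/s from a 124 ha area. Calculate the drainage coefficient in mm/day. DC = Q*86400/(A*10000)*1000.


DC = Q * 86400 / (A * 10000) * 1000
DC = 0.046 * 86400 / (124 * 10000) * 1000
DC = 3974400.0000 / 1240000

3.2052 mm/day


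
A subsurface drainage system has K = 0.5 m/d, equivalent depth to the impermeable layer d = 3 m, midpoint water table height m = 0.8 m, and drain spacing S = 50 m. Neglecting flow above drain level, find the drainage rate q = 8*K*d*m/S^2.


q = 8*K*d*m/S^2
q = 8*0.5*3*0.8/50^2
q = 9.6000 / 2500

0.0038 m/d


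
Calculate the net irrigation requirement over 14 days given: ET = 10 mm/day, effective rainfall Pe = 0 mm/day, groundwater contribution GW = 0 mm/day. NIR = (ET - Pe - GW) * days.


Daily deficit = ET - Pe - GW = 10 - 0 - 0 = 10 mm/day
NIR = 10 * 14 = 140 mm

140.0000 mm


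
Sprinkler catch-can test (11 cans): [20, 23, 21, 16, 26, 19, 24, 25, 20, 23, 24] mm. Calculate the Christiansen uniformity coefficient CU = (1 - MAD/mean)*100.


mean = 21.909091 mm
MAD = 2.462810 mm
CU = (1 - 2.462810/21.909091)*100

88.7590 %


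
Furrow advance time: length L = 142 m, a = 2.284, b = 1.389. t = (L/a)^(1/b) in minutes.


t = (L/a)^(1/b)
t = (142/2.284)^(1/1.389)
t = 62.171629^(1/1.389)

19.5561 min


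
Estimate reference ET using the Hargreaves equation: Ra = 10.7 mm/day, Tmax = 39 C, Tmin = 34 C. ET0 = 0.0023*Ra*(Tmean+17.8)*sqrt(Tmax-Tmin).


Tmean = (Tmax + Tmin)/2 = (39 + 34)/2 = 36.5
ET0 = 0.0023 * 10.7 * (36.5 + 17.8) * sqrt(39 - 34)
ET0 = 0.0023 * 10.7 * 54.3 * 2.236068

2.9881 mm/day


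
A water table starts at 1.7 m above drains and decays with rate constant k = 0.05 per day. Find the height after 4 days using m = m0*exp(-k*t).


m = m0 * exp(-k*t)
m = 1.7 * exp(-0.05 * 4)
m = 1.7 * exp(-0.2000)

1.3918 m


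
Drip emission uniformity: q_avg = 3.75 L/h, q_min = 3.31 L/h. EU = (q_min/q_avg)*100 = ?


EU = (q_min/q_avg)*100 = (3.31/3.75)*100 = 88.2667%

88.2667 %


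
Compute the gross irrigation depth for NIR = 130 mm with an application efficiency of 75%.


Ea = 75% = 0.75
GID = NIR / Ea = 130 / 0.75 = 173.3333 mm

173.3333 mm


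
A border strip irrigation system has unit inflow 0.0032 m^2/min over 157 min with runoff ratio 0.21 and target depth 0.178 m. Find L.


L = q*t/((1+r)*Z)
L = 0.0032*157/((1+0.21)*0.178)
L = 0.5024/0.21538

2.3326 m


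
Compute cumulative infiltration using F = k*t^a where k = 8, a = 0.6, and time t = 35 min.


F = k * t^a = 8 * 35^0.6
F = 8 * 8.441912

67.5353 mm


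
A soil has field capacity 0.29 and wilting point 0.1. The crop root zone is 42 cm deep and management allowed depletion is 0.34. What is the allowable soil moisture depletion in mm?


SMD = (FC - PWP) * d * MAD * 10
SMD = (0.29 - 0.1) * 42 * 0.34 * 10
SMD = 0.1900 * 42 * 0.34 * 10

27.1320 mm


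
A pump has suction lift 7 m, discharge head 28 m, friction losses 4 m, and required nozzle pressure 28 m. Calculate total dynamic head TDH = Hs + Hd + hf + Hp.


TDH = Hs + Hd + hf + Hp = 7 + 28 + 4 + 28 = 67

67 m


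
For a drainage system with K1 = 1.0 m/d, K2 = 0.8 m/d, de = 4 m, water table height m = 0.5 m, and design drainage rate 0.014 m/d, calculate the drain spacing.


S^2 = 8*K2*de*m/q + 4*K1*m^2/q
S^2 = 8*0.8*4*0.5/0.014 + 4*1.0*0.5^2/0.014
S = sqrt(985.7143)

31.3961 m


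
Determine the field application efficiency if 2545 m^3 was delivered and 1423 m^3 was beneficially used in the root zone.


Ea = V_root / V_field * 100 = 1423 / 2545 * 100 = 55.9136%

55.9136 %


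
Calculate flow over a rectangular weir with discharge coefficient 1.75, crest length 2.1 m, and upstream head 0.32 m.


Q = C * L * H^(3/2) = 1.75 * 2.1 * 0.32^1.5 = 1.75 * 2.1 * 0.181019

0.6652 m^3/s


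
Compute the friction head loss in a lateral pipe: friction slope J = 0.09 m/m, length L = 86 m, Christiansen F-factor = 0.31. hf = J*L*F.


hf = J * L * F = 0.09 * 86 * 0.31 = 2.3994 m

2.3994 m


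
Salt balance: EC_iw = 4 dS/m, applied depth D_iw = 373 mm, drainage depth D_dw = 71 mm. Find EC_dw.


EC_dw = EC_iw * D_iw / D_dw
EC_dw = 4 * 373 / 71
EC_dw = 1492 / 71

21.0141 dS/m


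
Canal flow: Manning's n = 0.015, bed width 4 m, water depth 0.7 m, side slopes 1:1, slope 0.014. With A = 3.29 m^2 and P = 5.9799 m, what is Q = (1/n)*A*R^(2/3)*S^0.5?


R = A/P = 3.29/5.9799 = 0.550176
Q = (1/0.015) * 3.29 * 0.550176^(2/3) * 0.014^0.5

17.4249 m^3/s


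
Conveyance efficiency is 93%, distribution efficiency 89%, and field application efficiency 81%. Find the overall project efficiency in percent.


Ec = 0.93, Eb = 0.89, Ea = 0.81
E = 0.93 * 0.89 * 0.81 * 100 = 67.0437%

67.0437 %


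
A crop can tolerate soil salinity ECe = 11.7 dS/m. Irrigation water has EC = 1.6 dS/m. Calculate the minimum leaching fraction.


LR = ECiw / (5*ECe - ECiw)
LR = 1.6 / (5*11.7 - 1.6)
LR = 1.6 / 56.9000

0.0281


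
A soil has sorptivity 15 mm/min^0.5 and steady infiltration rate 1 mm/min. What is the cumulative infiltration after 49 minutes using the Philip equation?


F = S*sqrt(t) + A*t
F = 15*sqrt(49) + 1*49
F = 15*7.000000 + 49

154.0000 mm


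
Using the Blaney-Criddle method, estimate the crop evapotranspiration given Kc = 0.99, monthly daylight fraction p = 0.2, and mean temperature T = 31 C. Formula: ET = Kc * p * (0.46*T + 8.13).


ET = Kc * p * (0.46*T + 8.13)
ET = 0.99 * 0.2 * (0.46*31 + 8.13)
ET = 0.99 * 0.2 * 22.3900

4.4332 mm/day


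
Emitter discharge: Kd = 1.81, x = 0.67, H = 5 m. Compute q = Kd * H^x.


q = Kd * H^x = 1.81 * 5^0.67 = 1.81 * 2.939747

5.3209 L/h


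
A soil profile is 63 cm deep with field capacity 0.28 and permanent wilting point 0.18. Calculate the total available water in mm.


AWC = (FC - PWP) * d * 10
AWC = (0.28 - 0.18) * 63 * 10
AWC = 0.1000 * 63 * 10

63.0000 mm


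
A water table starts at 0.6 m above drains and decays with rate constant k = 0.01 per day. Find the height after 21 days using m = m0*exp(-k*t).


m = m0 * exp(-k*t)
m = 0.6 * exp(-0.01 * 21)
m = 0.6 * exp(-0.2100)

0.4864 m


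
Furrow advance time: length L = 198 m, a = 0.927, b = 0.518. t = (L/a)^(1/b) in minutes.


t = (L/a)^(1/b)
t = (198/0.927)^(1/0.518)
t = 213.592233^(1/0.518)

31424.5611 min


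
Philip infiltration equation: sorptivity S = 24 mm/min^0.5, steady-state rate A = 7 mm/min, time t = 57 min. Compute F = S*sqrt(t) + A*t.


F = S*sqrt(t) + A*t
F = 24*sqrt(57) + 7*57
F = 24*7.549834 + 399

580.1960 mm


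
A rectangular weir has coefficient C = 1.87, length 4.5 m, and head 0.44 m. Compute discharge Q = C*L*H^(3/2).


Q = C * L * H^(3/2) = 1.87 * 4.5 * 0.44^1.5 = 1.87 * 4.5 * 0.291863

2.4560 m^3/s


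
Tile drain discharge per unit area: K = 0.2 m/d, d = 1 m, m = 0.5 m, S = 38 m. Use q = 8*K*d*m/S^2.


q = 8*K*d*m/S^2
q = 8*0.2*1*0.5/38^2
q = 0.8000 / 1444

5.5402e-04 m/d


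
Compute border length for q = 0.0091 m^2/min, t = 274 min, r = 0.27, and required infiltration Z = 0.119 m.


L = q*t/((1+r)*Z)
L = 0.0091*274/((1+0.27)*0.119)
L = 2.4934/0.15113

16.4984 m


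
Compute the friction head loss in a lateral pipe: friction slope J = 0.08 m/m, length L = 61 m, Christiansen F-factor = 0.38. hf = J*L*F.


hf = J * L * F = 0.08 * 61 * 0.38 = 1.8544 m

1.8544 m


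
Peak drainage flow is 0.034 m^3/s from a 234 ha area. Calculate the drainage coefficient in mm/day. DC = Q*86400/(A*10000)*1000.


DC = Q * 86400 / (A * 10000) * 1000
DC = 0.034 * 86400 / (234 * 10000) * 1000
DC = 2937600.0000 / 2340000

1.2554 mm/day


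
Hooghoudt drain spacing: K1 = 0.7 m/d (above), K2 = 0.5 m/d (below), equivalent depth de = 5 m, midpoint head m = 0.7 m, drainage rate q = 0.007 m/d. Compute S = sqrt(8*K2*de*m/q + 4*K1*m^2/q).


S^2 = 8*K2*de*m/q + 4*K1*m^2/q
S^2 = 8*0.5*5*0.7/0.007 + 4*0.7*0.7^2/0.007
S = sqrt(2196.0000)

46.8615 m


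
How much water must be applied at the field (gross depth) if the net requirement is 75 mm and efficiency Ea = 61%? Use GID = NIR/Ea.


Ea = 61% = 0.61
GID = NIR / Ea = 75 / 0.61 = 122.9508 mm

122.9508 mm


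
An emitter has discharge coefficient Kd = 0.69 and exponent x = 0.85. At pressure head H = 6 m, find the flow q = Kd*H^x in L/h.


q = Kd * H^x = 0.69 * 6^0.85 = 0.69 * 4.585942

3.1643 L/h


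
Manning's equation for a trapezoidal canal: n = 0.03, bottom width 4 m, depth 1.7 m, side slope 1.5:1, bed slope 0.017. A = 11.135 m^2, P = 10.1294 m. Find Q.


R = A/P = 11.135/10.1294 = 1.099275
Q = (1/0.03) * 11.135 * 1.099275^(2/3) * 0.017^0.5

51.5463 m^3/s


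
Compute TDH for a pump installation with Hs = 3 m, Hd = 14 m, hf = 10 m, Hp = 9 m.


TDH = Hs + Hd + hf + Hp = 3 + 14 + 10 + 9 = 36

36 m


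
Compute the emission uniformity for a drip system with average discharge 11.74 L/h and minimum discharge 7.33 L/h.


EU = (q_min/q_avg)*100 = (7.33/11.74)*100 = 62.4361%

62.4361 %


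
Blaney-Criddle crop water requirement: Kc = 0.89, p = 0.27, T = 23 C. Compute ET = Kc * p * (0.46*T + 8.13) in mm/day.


ET = Kc * p * (0.46*T + 8.13)
ET = 0.89 * 0.27 * (0.46*23 + 8.13)
ET = 0.89 * 0.27 * 18.7100

4.4960 mm/day


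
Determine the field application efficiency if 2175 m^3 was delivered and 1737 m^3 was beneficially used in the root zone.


Ea = V_root / V_field * 100 = 1737 / 2175 * 100 = 79.8621%

79.8621 %


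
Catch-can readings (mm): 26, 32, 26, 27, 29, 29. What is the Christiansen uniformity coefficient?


mean = 28.166667 mm
MAD = 1.833333 mm
CU = (1 - 1.833333/28.166667)*100

93.4911 %


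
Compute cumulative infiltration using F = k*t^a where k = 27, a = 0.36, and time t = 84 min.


F = k * t^a = 27 * 84^0.36
F = 27 * 4.928793

133.0774 mm


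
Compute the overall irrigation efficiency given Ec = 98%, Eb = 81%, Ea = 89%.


Ec = 0.98, Eb = 0.81, Ea = 0.89
E = 0.98 * 0.81 * 0.89 * 100 = 70.6482%

70.6482 %


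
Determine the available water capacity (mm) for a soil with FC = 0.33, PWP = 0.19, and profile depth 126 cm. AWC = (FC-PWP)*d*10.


AWC = (FC - PWP) * d * 10
AWC = (0.33 - 0.19) * 126 * 10
AWC = 0.1400 * 126 * 10

176.4000 mm


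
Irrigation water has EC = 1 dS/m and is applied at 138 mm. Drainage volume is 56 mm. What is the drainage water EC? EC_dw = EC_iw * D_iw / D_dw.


EC_dw = EC_iw * D_iw / D_dw
EC_dw = 1 * 138 / 56
EC_dw = 138 / 56

2.4643 dS/m


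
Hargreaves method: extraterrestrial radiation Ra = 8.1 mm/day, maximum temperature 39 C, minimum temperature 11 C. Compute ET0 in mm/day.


Tmean = (Tmax + Tmin)/2 = (39 + 11)/2 = 25.0
ET0 = 0.0023 * 8.1 * (25.0 + 17.8) * sqrt(39 - 11)
ET0 = 0.0023 * 8.1 * 42.8 * 5.291503

4.2193 mm/day


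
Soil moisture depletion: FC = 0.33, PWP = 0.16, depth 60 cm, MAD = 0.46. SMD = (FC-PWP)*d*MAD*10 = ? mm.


SMD = (FC - PWP) * d * MAD * 10
SMD = (0.33 - 0.16) * 60 * 0.46 * 10
SMD = 0.1700 * 60 * 0.46 * 10

46.9200 mm


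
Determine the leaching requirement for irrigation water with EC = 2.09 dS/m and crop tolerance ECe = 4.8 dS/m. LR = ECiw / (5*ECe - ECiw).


LR = ECiw / (5*ECe - ECiw)
LR = 2.09 / (5*4.8 - 2.09)
LR = 2.09 / 21.9100

0.0954


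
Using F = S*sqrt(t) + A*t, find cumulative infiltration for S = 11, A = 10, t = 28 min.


F = S*sqrt(t) + A*t
F = 11*sqrt(28) + 10*28
F = 11*5.291503 + 280

338.2065 mm


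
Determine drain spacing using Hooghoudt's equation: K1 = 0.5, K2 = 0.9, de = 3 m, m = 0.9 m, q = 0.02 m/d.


S^2 = 8*K2*de*m/q + 4*K1*m^2/q
S^2 = 8*0.9*3*0.9/0.02 + 4*0.5*0.9^2/0.02
S = sqrt(1053.0000)

32.4500 m


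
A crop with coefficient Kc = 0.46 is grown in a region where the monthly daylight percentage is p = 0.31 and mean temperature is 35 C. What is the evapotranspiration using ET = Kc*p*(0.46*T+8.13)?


ET = Kc * p * (0.46*T + 8.13)
ET = 0.46 * 0.31 * (0.46*35 + 8.13)
ET = 0.46 * 0.31 * 24.2300

3.4552 mm/day


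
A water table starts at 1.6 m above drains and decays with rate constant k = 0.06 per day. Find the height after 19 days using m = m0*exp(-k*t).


m = m0 * exp(-k*t)
m = 1.6 * exp(-0.06 * 19)
m = 1.6 * exp(-1.1400)

0.5117 m


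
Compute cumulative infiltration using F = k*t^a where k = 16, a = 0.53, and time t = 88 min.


F = k * t^a = 16 * 88^0.53
F = 16 * 10.729409

171.6705 mm


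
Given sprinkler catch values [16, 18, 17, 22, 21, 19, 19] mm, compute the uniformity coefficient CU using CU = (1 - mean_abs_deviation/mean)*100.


mean = 18.857143 mm
MAD = 1.591837 mm
CU = (1 - 1.591837/18.857143)*100

91.5584 %


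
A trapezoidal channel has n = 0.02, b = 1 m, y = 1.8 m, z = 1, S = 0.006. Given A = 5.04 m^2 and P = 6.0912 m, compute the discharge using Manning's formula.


R = A/P = 5.04/6.0912 = 0.827423
Q = (1/0.02) * 5.04 * 0.827423^(2/3) * 0.006^0.5

17.2039 m^3/s


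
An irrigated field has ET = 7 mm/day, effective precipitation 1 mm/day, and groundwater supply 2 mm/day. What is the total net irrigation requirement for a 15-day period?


Daily deficit = ET - Pe - GW = 7 - 1 - 2 = 4 mm/day
NIR = 4 * 15 = 60 mm

60.0000 mm


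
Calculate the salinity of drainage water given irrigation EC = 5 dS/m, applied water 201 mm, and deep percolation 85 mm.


EC_dw = EC_iw * D_iw / D_dw
EC_dw = 5 * 201 / 85
EC_dw = 1005 / 85

11.8235 dS/m


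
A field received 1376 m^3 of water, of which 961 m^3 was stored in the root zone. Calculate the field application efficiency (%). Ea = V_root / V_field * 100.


Ea = V_root / V_field * 100 = 961 / 1376 * 100 = 69.8401%

69.8401 %


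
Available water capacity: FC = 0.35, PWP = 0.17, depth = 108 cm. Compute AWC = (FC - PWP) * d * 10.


AWC = (FC - PWP) * d * 10
AWC = (0.35 - 0.17) * 108 * 10
AWC = 0.1800 * 108 * 10

194.4000 mm


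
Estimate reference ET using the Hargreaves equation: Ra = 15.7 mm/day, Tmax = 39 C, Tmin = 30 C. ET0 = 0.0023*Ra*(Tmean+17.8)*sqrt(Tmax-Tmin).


Tmean = (Tmax + Tmin)/2 = (39 + 30)/2 = 34.5
ET0 = 0.0023 * 15.7 * (34.5 + 17.8) * sqrt(39 - 30)
ET0 = 0.0023 * 15.7 * 52.3 * 3.000000

5.6657 mm/day


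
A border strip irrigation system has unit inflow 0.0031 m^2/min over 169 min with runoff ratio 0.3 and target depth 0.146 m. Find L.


L = q*t/((1+r)*Z)
L = 0.0031*169/((1+0.3)*0.146)
L = 0.5239/0.1898

2.7603 m


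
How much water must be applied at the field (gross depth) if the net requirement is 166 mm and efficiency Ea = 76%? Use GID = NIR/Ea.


Ea = 76% = 0.76
GID = NIR / Ea = 166 / 0.76 = 218.4211 mm

218.4211 mm


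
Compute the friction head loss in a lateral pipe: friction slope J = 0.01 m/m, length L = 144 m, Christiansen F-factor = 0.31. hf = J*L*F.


hf = J * L * F = 0.01 * 144 * 0.31 = 0.4464 m

0.4464 m


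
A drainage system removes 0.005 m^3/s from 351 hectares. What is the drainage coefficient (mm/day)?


DC = Q * 86400 / (A * 10000) * 1000
DC = 0.005 * 86400 / (351 * 10000) * 1000
DC = 432000.0000 / 3510000

0.1231 mm/day


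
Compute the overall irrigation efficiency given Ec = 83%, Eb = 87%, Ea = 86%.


Ec = 0.83, Eb = 0.87, Ea = 0.86
E = 0.83 * 0.87 * 0.86 * 100 = 62.1006%

62.1006 %


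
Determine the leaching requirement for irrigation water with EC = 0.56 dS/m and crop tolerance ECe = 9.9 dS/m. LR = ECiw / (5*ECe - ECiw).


LR = ECiw / (5*ECe - ECiw)
LR = 0.56 / (5*9.9 - 0.56)
LR = 0.56 / 48.9400

0.0114


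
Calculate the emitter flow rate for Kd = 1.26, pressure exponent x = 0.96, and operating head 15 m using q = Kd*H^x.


q = Kd * H^x = 1.26 * 15^0.96 = 1.26 * 13.460079

16.9597 L/h


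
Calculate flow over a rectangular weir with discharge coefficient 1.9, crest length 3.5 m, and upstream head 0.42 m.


Q = C * L * H^(3/2) = 1.9 * 3.5 * 0.42^1.5 = 1.9 * 3.5 * 0.272191

1.8101 m^3/s


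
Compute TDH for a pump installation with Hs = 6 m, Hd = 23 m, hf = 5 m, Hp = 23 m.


TDH = Hs + Hd + hf + Hp = 6 + 23 + 5 + 23 = 57

57 m


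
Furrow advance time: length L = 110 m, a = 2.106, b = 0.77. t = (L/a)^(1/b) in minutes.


t = (L/a)^(1/b)
t = (110/2.106)^(1/0.77)
t = 52.231719^(1/0.77)

170.2486 min


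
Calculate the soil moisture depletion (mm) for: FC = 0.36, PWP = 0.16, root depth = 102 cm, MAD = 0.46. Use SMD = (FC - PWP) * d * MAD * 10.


SMD = (FC - PWP) * d * MAD * 10
SMD = (0.36 - 0.16) * 102 * 0.46 * 10
SMD = 0.2000 * 102 * 0.46 * 10

93.8400 mm


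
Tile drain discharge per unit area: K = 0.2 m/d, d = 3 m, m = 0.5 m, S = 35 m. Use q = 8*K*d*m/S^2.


q = 8*K*d*m/S^2
q = 8*0.2*3*0.5/35^2
q = 2.4000 / 1225

0.0020 m/d


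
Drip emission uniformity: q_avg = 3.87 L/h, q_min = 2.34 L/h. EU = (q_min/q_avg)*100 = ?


EU = (q_min/q_avg)*100 = (2.34/3.87)*100 = 60.4651%

60.4651 %


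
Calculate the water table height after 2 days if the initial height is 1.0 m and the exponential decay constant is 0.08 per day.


m = m0 * exp(-k*t)
m = 1.0 * exp(-0.08 * 2)
m = 1.0 * exp(-0.1600)

0.8521 m


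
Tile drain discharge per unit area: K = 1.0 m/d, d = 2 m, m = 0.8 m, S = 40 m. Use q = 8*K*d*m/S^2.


q = 8*K*d*m/S^2
q = 8*1.0*2*0.8/40^2
q = 12.8000 / 1600

0.0080 m/d


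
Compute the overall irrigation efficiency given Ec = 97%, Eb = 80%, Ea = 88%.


Ec = 0.97, Eb = 0.8, Ea = 0.88
E = 0.97 * 0.8 * 0.88 * 100 = 68.2880%

68.2880 %


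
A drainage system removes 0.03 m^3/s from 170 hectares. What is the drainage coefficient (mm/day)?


DC = Q * 86400 / (A * 10000) * 1000
DC = 0.03 * 86400 / (170 * 10000) * 1000
DC = 2592000.0000 / 1700000

1.5247 mm/day


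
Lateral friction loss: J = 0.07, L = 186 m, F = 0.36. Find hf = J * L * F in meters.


hf = J * L * F = 0.07 * 186 * 0.36 = 4.6872 m

4.6872 m


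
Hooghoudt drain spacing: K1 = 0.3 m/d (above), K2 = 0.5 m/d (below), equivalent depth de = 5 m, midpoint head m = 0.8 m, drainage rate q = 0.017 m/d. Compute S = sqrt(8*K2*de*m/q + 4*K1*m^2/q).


S^2 = 8*K2*de*m/q + 4*K1*m^2/q
S^2 = 8*0.5*5*0.8/0.017 + 4*0.3*0.8^2/0.017
S = sqrt(986.3529)

31.4063 m


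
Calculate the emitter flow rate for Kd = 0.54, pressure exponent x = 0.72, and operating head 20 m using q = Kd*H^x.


q = Kd * H^x = 0.54 * 20^0.72 = 0.54 * 8.644534

4.6680 L/h


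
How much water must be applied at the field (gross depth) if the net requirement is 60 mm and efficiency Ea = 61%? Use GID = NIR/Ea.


Ea = 61% = 0.61
GID = NIR / Ea = 60 / 0.61 = 98.3607 mm

98.3607 mm


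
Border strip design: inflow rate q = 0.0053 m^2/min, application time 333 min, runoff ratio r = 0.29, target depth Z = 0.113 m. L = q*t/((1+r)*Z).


L = q*t/((1+r)*Z)
L = 0.0053*333/((1+0.29)*0.113)
L = 1.7649/0.14577

12.1074 m


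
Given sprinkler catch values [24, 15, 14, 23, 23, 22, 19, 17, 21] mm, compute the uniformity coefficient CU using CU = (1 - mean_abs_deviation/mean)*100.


mean = 19.777778 mm
MAD = 3.135802 mm
CU = (1 - 3.135802/19.777778)*100

84.1448 %


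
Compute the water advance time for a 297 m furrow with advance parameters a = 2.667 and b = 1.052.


t = (L/a)^(1/b)
t = (297/2.667)^(1/1.052)
t = 111.361080^(1/1.052)

88.2194 min


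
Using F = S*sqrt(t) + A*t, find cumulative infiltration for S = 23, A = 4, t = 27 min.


F = S*sqrt(t) + A*t
F = 23*sqrt(27) + 4*27
F = 23*5.196152 + 108

227.5115 mm


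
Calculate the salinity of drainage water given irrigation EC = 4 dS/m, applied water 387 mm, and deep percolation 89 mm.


EC_dw = EC_iw * D_iw / D_dw
EC_dw = 4 * 387 / 89
EC_dw = 1548 / 89

17.3933 dS/m


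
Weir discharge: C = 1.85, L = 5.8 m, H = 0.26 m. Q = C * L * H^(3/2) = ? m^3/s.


Q = C * L * H^(3/2) = 1.85 * 5.8 * 0.26^1.5 = 1.85 * 5.8 * 0.132575

1.4225 m^3/s


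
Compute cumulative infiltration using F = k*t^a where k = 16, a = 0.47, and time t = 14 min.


F = k * t^a = 16 * 14^0.47
F = 16 * 3.456847

55.3096 mm


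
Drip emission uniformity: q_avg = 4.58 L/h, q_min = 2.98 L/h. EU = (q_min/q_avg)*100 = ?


EU = (q_min/q_avg)*100 = (2.98/4.58)*100 = 65.0655%

65.0655 %


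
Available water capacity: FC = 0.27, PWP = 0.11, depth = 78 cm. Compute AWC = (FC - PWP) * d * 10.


AWC = (FC - PWP) * d * 10
AWC = (0.27 - 0.11) * 78 * 10
AWC = 0.1600 * 78 * 10

124.8000 mm


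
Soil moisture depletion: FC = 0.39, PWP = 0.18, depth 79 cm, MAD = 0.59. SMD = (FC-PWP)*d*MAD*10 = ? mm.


SMD = (FC - PWP) * d * MAD * 10
SMD = (0.39 - 0.18) * 79 * 0.59 * 10
SMD = 0.2100 * 79 * 0.59 * 10

97.8810 mm


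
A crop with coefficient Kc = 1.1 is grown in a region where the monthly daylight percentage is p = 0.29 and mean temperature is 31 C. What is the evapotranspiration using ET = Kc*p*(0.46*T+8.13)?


ET = Kc * p * (0.46*T + 8.13)
ET = 1.1 * 0.29 * (0.46*31 + 8.13)
ET = 1.1 * 0.29 * 22.3900

7.1424 mm/day


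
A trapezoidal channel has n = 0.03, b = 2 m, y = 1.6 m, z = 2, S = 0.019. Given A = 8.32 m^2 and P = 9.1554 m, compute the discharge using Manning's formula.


R = A/P = 8.32/9.1554 = 0.908753
Q = (1/0.03) * 8.32 * 0.908753^(2/3) * 0.019^0.5

35.8654 m^3/s


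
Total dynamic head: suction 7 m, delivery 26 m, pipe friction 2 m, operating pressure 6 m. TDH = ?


TDH = Hs + Hd + hf + Hp = 7 + 26 + 2 + 6 = 41

41 m


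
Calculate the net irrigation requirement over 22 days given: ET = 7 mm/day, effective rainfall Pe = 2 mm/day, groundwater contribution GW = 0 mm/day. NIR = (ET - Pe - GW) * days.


Daily deficit = ET - Pe - GW = 7 - 2 - 0 = 5 mm/day
NIR = 5 * 22 = 110 mm

110.0000 mm


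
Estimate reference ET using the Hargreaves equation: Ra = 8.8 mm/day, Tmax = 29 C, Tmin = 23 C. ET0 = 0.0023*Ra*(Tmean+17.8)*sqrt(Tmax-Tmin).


Tmean = (Tmax + Tmin)/2 = (29 + 23)/2 = 26.0
ET0 = 0.0023 * 8.8 * (26.0 + 17.8) * sqrt(29 - 23)
ET0 = 0.0023 * 8.8 * 43.8 * 2.449490

2.1715 mm/day


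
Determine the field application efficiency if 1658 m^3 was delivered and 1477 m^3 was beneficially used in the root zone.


Ea = V_root / V_field * 100 = 1477 / 1658 * 100 = 89.0832%

89.0832 %


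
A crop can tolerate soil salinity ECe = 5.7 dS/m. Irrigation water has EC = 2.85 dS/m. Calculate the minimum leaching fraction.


LR = ECiw / (5*ECe - ECiw)
LR = 2.85 / (5*5.7 - 2.85)
LR = 2.85 / 25.6500

0.1111


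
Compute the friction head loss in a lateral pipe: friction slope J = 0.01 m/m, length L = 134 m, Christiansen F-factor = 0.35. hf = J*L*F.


hf = J * L * F = 0.01 * 134 * 0.35 = 0.4690 m

0.4690 m


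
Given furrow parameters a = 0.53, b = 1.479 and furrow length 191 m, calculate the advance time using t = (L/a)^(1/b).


t = (L/a)^(1/b)
t = (191/0.53)^(1/1.479)
t = 360.377358^(1/1.479)

53.5435 min


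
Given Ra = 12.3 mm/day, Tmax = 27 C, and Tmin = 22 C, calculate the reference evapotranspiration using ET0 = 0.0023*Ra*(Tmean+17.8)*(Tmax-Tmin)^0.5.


Tmean = (Tmax + Tmin)/2 = (27 + 22)/2 = 24.5
ET0 = 0.0023 * 12.3 * (24.5 + 17.8) * sqrt(27 - 22)
ET0 = 0.0023 * 12.3 * 42.3 * 2.236068

2.6758 mm/day


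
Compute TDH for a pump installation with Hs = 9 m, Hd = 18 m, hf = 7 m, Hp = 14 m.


TDH = Hs + Hd + hf + Hp = 9 + 18 + 7 + 14 = 48

48 m


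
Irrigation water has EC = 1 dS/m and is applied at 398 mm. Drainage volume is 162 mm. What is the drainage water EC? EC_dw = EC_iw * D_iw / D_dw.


EC_dw = EC_iw * D_iw / D_dw
EC_dw = 1 * 398 / 162
EC_dw = 398 / 162

2.4568 dS/m


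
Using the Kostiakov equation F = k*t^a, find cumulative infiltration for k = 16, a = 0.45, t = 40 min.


F = k * t^a = 16 * 40^0.45
F = 16 * 5.259289

84.1486 mm


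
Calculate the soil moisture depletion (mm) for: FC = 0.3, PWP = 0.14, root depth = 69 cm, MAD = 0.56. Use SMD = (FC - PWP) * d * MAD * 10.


SMD = (FC - PWP) * d * MAD * 10
SMD = (0.3 - 0.14) * 69 * 0.56 * 10
SMD = 0.1600 * 69 * 0.56 * 10

61.8240 mm


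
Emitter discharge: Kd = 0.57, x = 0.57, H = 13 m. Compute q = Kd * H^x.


q = Kd * H^x = 0.57 * 13^0.57 = 0.57 * 4.314671

2.4594 L/h


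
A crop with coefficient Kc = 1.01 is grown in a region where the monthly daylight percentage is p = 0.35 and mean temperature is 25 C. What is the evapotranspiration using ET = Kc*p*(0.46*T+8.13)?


ET = Kc * p * (0.46*T + 8.13)
ET = 1.01 * 0.35 * (0.46*25 + 8.13)
ET = 1.01 * 0.35 * 19.6300

6.9392 mm/day


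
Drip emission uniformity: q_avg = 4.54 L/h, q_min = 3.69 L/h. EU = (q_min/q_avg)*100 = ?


EU = (q_min/q_avg)*100 = (3.69/4.54)*100 = 81.2775%

81.2775 %


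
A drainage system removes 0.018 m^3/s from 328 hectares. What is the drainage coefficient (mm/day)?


DC = Q * 86400 / (A * 10000) * 1000
DC = 0.018 * 86400 / (328 * 10000) * 1000
DC = 1555200.0000 / 3280000

0.4741 mm/day


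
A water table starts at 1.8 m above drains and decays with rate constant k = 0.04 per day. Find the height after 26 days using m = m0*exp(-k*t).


m = m0 * exp(-k*t)
m = 1.8 * exp(-0.04 * 26)
m = 1.8 * exp(-1.0400)

0.6362 m
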